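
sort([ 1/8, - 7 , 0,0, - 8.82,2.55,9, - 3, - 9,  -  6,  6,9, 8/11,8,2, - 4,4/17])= [ - 9, - 8.82, - 7, - 6,-4, - 3, 0,  0 , 1/8, 4/17,8/11,  2,2.55, 6,8 , 9,9 ]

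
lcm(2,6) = 6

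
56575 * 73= 4129975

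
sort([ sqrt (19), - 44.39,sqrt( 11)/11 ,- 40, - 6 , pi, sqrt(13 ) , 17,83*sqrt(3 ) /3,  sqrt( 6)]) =[ - 44.39, - 40 , - 6 , sqrt( 11)/11,sqrt(6) , pi,sqrt( 13 ), sqrt( 19),  17,  83*sqrt( 3)/3] 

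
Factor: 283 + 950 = 1233 = 3^2*137^1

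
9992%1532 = 800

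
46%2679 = 46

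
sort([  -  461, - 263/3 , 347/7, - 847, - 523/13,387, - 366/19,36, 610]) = [ - 847, - 461, -263/3, - 523/13, - 366/19,36, 347/7,387, 610]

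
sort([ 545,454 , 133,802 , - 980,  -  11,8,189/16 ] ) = [  -  980, - 11,  8,189/16, 133 , 454,545,802 ] 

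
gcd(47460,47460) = 47460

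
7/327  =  7/327 =0.02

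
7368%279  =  114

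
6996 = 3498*2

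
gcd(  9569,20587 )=7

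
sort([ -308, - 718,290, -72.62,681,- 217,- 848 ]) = [ - 848,-718, - 308, -217, -72.62,290,681 ] 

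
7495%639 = 466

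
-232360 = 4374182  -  4606542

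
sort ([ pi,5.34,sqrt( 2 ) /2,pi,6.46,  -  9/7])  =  [ - 9/7,sqrt(2)/2,pi , pi,5.34, 6.46]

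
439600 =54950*8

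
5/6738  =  5/6738=0.00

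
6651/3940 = 6651/3940 = 1.69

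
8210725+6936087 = 15146812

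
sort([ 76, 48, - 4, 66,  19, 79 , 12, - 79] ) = [-79, - 4,12,19,  48,66 , 76, 79 ] 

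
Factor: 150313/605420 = 2^(-2)*5^(-1 )*83^1*1811^1*30271^( - 1 )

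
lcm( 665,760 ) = 5320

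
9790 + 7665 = 17455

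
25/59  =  25/59 = 0.42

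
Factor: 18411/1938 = 19/2  =  2^ ( - 1 )*19^1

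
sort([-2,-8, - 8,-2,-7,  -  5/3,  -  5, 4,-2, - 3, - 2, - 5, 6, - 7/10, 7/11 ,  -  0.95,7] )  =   [- 8,-8, - 7, -5, - 5 ,-3, - 2,-2, - 2, - 2, - 5/3,-0.95,  -  7/10, 7/11, 4,6, 7] 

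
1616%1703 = 1616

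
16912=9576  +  7336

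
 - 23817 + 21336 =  - 2481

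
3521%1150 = 71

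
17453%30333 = 17453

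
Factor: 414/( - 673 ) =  - 2^1*3^2*  23^1*673^( - 1 ) 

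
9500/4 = 2375 = 2375.00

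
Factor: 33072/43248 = 13/17= 13^1*17^(-1)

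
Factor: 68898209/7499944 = 2^( - 3 )*79^( - 1)*11867^ (-1)*68898209^1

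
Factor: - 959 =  - 7^1*137^1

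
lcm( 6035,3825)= 271575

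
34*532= 18088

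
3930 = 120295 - 116365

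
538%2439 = 538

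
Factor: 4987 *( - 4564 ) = -22760668 = - 2^2*7^1*163^1*4987^1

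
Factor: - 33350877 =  - 3^2 *7^1*79^1*6701^1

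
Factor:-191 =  - 191^1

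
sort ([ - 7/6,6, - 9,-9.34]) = [- 9.34,-9, - 7/6,  6 ] 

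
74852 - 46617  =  28235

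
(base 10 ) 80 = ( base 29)2m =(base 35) 2A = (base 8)120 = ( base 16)50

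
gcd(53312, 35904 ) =1088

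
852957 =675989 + 176968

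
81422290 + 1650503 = 83072793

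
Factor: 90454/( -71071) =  -2^1*7^1*11^( - 1)=-14/11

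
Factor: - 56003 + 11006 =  - 3^1*53^1*283^1 = -44997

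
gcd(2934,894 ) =6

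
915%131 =129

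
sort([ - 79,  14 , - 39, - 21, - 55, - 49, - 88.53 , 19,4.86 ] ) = [ -88.53,  -  79, - 55, - 49,  -  39, - 21, 4.86,14,19]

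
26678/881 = 30 + 248/881 = 30.28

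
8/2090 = 4/1045 = 0.00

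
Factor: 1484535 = 3^1*5^1 * 13^1 * 23^1 *331^1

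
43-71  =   - 28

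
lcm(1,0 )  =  0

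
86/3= 86/3= 28.67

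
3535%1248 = 1039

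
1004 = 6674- 5670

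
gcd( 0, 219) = 219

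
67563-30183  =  37380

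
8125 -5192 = 2933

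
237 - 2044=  - 1807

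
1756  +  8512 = 10268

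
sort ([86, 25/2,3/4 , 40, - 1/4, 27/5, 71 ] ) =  [-1/4, 3/4 , 27/5, 25/2, 40, 71, 86]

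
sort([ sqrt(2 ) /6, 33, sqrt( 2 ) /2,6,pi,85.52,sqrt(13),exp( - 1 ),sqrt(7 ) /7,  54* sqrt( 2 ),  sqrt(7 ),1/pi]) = [ sqrt (2 )/6, 1/pi, exp(- 1 ), sqrt(7) /7, sqrt( 2 ) /2, sqrt(7 ) , pi, sqrt(13) , 6, 33, 54*sqrt(2 ), 85.52] 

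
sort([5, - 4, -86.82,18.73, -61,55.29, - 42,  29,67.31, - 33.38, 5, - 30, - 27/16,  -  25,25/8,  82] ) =[ -86.82,-61, - 42, - 33.38, - 30, - 25 ,-4, - 27/16,25/8,5, 5,18.73, 29,55.29,67.31,82]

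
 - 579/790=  - 1 + 211/790  =  - 0.73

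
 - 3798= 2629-6427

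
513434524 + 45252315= 558686839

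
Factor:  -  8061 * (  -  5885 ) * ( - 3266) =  - 2^1 * 3^1*5^1*11^1*23^1*71^1*107^1*2687^1 = - 154935725010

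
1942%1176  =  766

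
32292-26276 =6016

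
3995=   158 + 3837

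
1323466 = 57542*23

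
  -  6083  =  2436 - 8519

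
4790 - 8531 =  - 3741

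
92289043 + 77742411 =170031454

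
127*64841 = 8234807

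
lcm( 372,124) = 372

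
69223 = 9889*7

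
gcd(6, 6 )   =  6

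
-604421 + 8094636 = 7490215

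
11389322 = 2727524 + 8661798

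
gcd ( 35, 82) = 1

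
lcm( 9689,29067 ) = 29067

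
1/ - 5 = -1/5 = -0.20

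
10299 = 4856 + 5443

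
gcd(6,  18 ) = 6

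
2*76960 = 153920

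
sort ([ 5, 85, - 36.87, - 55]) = [ - 55, - 36.87,5, 85]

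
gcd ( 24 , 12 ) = 12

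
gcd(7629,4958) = 1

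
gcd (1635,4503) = 3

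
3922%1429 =1064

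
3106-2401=705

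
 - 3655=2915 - 6570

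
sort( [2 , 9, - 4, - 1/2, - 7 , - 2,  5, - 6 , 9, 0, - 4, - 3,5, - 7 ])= [ - 7,-7, - 6, - 4, - 4, - 3, - 2,-1/2,0, 2,5, 5,9,9 ]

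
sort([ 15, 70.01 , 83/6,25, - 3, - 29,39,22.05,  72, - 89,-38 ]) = [ - 89, - 38,-29, - 3,83/6,15,22.05,25,39,70.01, 72]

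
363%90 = 3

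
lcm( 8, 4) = 8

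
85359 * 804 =68628636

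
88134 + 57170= 145304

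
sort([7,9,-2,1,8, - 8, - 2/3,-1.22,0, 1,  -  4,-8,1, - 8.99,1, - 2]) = [  -  8.99,-8, - 8, - 4,  -  2,-2, - 1.22,  -  2/3,0, 1, 1 , 1,1 , 7, 8, 9]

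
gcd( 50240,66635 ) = 5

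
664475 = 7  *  94925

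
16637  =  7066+9571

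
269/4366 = 269/4366  =  0.06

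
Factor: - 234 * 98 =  - 2^2*3^2*7^2 *13^1 = -22932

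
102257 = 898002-795745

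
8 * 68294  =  546352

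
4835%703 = 617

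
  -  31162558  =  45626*( - 683 )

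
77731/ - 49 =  - 77731/49 = - 1586.35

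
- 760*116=  -  88160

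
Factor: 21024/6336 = 2^(-1)*11^(  -  1 )*73^1 = 73/22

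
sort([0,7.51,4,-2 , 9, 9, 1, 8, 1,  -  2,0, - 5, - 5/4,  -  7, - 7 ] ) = [-7,-7 , - 5 ,  -  2, - 2 , - 5/4, 0, 0, 1,1,4,  7.51,8,9 , 9 ] 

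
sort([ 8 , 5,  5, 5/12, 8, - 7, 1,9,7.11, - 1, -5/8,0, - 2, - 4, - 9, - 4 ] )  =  [ - 9, - 7, - 4, - 4, - 2, - 1,  -  5/8, 0 , 5/12, 1, 5, 5, 7.11, 8,  8,9] 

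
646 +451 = 1097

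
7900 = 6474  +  1426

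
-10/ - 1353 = 10/1353 = 0.01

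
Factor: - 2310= - 2^1*3^1*5^1*7^1*11^1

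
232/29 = 8 = 8.00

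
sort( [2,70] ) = [2,70] 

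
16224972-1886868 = 14338104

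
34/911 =34/911=0.04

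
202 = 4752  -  4550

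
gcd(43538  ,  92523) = 1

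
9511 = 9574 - 63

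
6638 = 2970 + 3668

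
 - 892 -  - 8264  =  7372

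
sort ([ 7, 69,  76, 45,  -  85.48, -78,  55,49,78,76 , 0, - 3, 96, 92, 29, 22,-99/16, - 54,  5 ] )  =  [ - 85.48,-78,- 54, - 99/16, - 3 , 0,  5, 7,  22, 29, 45,49,55,69,76, 76, 78,  92,96]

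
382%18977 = 382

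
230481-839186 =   -  608705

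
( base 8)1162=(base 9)765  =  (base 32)ji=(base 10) 626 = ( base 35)HV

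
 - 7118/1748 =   -  3559/874  =  - 4.07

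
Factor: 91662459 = 3^1 * 7^1* 59^1*167^1 * 443^1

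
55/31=55/31 = 1.77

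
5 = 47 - 42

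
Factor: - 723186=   -  2^1*3^2*40177^1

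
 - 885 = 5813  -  6698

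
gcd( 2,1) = 1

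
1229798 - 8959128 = - 7729330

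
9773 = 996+8777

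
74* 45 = 3330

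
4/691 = 4/691=0.01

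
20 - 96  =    -  76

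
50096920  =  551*90920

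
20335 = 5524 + 14811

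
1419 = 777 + 642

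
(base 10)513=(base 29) HK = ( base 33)fi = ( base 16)201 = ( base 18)1A9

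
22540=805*28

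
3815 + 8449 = 12264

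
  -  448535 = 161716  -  610251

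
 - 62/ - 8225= 62/8225 = 0.01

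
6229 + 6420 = 12649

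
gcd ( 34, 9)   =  1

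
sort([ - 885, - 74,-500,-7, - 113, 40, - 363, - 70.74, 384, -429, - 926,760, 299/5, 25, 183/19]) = [ - 926, - 885 ,  -  500, - 429,-363,-113, - 74,- 70.74, - 7,  183/19,25,40,299/5,384 , 760 ] 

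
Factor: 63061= 19^1*3319^1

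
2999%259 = 150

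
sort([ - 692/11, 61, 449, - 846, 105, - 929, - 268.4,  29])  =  [- 929,  -  846, - 268.4, - 692/11,29 , 61, 105 , 449]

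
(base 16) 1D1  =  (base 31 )f0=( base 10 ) 465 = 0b111010001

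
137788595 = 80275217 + 57513378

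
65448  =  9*7272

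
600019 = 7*85717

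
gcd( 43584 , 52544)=64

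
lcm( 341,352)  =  10912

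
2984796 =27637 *108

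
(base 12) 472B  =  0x1F13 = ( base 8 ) 17423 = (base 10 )7955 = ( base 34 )6tx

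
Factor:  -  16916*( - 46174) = 2^3*4229^1*23087^1 = 781079384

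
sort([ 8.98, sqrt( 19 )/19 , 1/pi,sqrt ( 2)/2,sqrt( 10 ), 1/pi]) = [ sqrt( 19) /19, 1/pi,1/pi, sqrt(2)/2, sqrt (10), 8.98 ] 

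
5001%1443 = 672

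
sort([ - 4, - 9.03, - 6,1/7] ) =[ - 9.03, - 6,-4,1/7 ]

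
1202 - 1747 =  - 545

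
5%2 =1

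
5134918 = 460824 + 4674094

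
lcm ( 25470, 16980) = 50940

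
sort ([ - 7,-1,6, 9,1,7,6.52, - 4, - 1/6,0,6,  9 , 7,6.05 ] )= [  -  7, - 4,-1, - 1/6,0 , 1,6, 6,6.05,6.52,7,7, 9,9]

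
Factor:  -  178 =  - 2^1*89^1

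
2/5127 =2/5127 =0.00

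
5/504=5/504 = 0.01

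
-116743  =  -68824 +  - 47919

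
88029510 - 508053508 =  - 420023998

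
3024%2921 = 103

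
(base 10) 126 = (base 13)99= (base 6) 330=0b1111110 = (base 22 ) 5g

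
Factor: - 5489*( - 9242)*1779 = 2^1*3^1*11^1*499^1*593^1 * 4621^1 = 90247492302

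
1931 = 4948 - 3017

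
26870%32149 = 26870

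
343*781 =267883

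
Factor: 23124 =2^2*3^1*41^1*47^1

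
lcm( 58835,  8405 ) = 58835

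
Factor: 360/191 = 2^3*3^2*5^1*191^(- 1)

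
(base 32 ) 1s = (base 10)60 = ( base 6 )140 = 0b111100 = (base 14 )44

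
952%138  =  124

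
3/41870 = 3/41870 = 0.00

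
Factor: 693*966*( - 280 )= - 2^4* 3^3*5^1 * 7^3*11^1*23^1=- 187442640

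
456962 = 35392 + 421570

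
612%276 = 60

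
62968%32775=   30193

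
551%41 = 18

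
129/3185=129/3185 = 0.04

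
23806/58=410 + 13/29=410.45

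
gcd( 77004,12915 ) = 9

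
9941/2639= 3 + 2024/2639  =  3.77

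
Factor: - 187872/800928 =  - 3^ ( - 4)*19^1  =  - 19/81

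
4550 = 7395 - 2845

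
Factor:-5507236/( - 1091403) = 2^2*3^( - 2)*7^1*121267^( - 1 ) * 196687^1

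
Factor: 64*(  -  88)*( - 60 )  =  337920 = 2^11 * 3^1 * 5^1*11^1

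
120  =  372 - 252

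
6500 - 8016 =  - 1516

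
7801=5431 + 2370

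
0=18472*0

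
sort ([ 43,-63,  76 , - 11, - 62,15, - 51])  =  [ - 63, - 62, - 51, - 11,15,43, 76]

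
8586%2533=987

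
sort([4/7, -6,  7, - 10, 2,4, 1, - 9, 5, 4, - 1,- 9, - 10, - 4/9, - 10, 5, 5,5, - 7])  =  [ - 10, - 10, - 10,- 9, - 9, - 7,-6,-1,  -  4/9,4/7,1, 2,4,4,  5, 5, 5, 5,7]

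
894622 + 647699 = 1542321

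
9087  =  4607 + 4480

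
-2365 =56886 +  - 59251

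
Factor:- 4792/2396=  - 2 = -2^1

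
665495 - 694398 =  - 28903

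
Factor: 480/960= 2^(-1) = 1/2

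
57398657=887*64711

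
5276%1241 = 312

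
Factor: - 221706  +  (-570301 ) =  - 67^1*11821^1  =  - 792007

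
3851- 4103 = -252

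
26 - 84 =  - 58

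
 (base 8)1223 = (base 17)24d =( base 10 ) 659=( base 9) 812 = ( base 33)jw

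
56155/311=180 + 175/311 = 180.56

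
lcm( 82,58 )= 2378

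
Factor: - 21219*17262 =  - 2^1*3^3*7^1*11^1*137^1*643^1 = - 366282378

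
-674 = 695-1369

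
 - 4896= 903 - 5799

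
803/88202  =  803/88202 = 0.01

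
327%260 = 67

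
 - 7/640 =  - 7/640 = - 0.01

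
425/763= 425/763 =0.56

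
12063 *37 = 446331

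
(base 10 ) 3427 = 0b110101100011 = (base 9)4627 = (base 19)997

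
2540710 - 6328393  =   - 3787683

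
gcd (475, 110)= 5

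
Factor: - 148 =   -  2^2*37^1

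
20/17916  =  5/4479 = 0.00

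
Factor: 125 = 5^3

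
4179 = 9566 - 5387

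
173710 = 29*5990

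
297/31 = 9+18/31 = 9.58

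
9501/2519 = 3 + 1944/2519 = 3.77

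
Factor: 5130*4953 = 25408890  =  2^1*3^4*5^1*13^1 * 19^1 * 127^1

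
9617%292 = 273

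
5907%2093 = 1721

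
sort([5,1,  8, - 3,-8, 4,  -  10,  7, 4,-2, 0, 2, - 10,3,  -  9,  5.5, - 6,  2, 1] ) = [-10,-10, - 9, - 8,  -  6,-3,  -  2, 0, 1 , 1, 2,2, 3, 4, 4, 5, 5.5,  7,8 ] 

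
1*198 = 198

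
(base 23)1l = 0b101100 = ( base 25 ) 1J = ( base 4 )230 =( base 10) 44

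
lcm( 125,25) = 125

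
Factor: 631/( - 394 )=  - 2^(  -  1 )*197^( - 1)*631^1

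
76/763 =76/763 = 0.10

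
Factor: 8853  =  3^1*13^1 * 227^1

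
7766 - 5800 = 1966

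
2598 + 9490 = 12088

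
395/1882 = 395/1882 = 0.21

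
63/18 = 3+1/2 =3.50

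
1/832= 1/832  =  0.00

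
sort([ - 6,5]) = [ - 6, 5]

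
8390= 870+7520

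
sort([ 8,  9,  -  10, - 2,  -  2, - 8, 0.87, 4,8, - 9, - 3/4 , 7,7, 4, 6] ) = [ - 10,-9,-8, - 2, - 2,-3/4 , 0.87, 4,4,  6,7,7,  8, 8, 9]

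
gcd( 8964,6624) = 36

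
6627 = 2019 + 4608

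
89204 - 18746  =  70458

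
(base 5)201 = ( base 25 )21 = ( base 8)63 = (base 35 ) 1g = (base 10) 51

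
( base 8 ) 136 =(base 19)4i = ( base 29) 37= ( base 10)94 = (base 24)3m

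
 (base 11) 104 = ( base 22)5f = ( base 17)76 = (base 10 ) 125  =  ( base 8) 175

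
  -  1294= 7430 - 8724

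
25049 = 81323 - 56274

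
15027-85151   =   - 70124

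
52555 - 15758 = 36797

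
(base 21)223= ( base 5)12202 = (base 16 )39F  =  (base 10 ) 927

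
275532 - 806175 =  - 530643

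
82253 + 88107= 170360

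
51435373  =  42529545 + 8905828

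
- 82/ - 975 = 82/975 = 0.08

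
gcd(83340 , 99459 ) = 9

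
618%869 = 618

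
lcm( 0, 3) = 0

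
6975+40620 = 47595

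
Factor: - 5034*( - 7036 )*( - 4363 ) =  - 154534074312=- 2^3*3^1*839^1*1759^1* 4363^1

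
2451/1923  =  1+176/641 = 1.27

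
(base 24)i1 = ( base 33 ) d4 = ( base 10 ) 433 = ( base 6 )2001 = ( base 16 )1b1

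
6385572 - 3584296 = 2801276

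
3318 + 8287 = 11605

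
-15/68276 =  - 15/68276 =-0.00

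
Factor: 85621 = 85621^1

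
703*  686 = 482258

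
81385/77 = 81385/77  =  1056.95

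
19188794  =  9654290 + 9534504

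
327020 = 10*32702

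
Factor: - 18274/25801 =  - 2^1*9137^1*25801^ ( - 1 )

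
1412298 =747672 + 664626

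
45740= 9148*5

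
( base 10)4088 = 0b111111111000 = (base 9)5542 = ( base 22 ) 89i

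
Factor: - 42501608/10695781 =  - 2^3*23^1*101^1*2287^1*10695781^( - 1)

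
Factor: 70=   2^1* 5^1*7^1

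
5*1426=7130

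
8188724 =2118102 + 6070622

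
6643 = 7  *949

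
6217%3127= 3090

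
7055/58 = 121 + 37/58= 121.64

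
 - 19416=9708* ( - 2 ) 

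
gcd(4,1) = 1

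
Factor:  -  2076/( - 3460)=3/5 = 3^1 * 5^( - 1 )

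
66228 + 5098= 71326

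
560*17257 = 9663920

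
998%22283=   998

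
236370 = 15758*15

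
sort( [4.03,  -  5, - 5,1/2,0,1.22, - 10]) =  [- 10, - 5,  -  5, 0,1/2,1.22,4.03 ] 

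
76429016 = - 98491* ( - 776 )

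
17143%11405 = 5738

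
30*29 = 870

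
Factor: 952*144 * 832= 2^13*3^2 *7^1 * 13^1 * 17^1=   114057216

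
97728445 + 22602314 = 120330759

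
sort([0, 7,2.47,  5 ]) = [0 , 2.47 , 5 , 7 ]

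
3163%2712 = 451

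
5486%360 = 86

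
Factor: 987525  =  3^3*5^2* 7^1*11^1 *19^1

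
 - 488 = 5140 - 5628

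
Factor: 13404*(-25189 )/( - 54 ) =2^1*3^( - 2) * 1117^1*25189^1 = 56272226/9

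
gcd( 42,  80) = 2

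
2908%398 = 122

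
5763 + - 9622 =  - 3859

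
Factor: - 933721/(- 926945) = 5^( - 1)*67^( - 1)*71^1*2767^( - 1 )*13151^1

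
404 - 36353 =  - 35949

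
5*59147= 295735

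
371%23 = 3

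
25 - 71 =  - 46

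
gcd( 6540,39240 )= 6540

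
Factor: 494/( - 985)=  - 2^1*5^( - 1)*13^1 * 19^1*197^ ( - 1 )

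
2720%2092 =628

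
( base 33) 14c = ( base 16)4d1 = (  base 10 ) 1233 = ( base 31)18O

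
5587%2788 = 11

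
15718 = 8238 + 7480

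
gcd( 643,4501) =643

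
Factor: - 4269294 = - 2^1*3^3*173^1*457^1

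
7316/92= 79+12/23 = 79.52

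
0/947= 0 = 0.00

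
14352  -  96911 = - 82559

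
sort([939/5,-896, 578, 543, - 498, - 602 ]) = [ - 896, -602,- 498,939/5, 543, 578 ] 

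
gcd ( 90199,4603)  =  1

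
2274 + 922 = 3196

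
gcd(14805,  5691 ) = 21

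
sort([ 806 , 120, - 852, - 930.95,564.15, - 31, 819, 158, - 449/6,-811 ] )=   [-930.95,- 852, - 811 , - 449/6, - 31,120 , 158 , 564.15 , 806,819]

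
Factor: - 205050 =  - 2^1 * 3^1*5^2*1367^1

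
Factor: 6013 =7^1*859^1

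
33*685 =22605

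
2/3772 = 1/1886 = 0.00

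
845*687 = 580515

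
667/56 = 667/56 = 11.91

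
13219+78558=91777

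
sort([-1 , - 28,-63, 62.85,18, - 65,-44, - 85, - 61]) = [ - 85, - 65, - 63, - 61, - 44, - 28, - 1, 18,62.85]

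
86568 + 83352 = 169920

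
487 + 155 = 642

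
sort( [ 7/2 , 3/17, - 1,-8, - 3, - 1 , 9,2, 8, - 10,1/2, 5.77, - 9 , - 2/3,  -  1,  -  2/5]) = [ - 10, - 9, - 8, - 3, - 1, - 1, - 1 , - 2/3, - 2/5,3/17,1/2, 2, 7/2,  5.77,  8,  9]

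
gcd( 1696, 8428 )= 4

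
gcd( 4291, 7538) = 1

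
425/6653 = 425/6653 = 0.06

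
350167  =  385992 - 35825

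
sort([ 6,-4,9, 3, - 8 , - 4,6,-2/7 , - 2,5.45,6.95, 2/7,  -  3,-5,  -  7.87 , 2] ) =[ - 8,-7.87, - 5,-4, - 4, - 3,- 2, - 2/7,  2/7,2, 3,5.45,6,6,6.95, 9 ] 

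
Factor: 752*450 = 2^5*3^2*5^2* 47^1 =338400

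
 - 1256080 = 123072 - 1379152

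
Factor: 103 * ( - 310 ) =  - 2^1 *5^1 * 31^1*103^1=-  31930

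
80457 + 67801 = 148258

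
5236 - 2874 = 2362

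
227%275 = 227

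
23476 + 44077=67553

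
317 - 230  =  87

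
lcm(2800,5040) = 25200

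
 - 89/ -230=89/230 = 0.39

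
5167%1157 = 539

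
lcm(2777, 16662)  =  16662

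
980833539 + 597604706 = 1578438245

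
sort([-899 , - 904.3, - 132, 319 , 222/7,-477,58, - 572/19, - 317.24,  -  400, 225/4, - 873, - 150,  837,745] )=[ - 904.3,-899, - 873 ,-477, - 400, - 317.24,-150, - 132,-572/19,222/7,225/4,  58,319,745,837]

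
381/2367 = 127/789 = 0.16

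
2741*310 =849710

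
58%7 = 2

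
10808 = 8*1351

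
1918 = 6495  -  4577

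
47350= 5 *9470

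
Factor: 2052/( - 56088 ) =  - 2^( - 1)*3^1*41^ ( - 1 ) = - 3/82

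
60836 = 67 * 908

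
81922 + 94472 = 176394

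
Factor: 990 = 2^1*3^2*5^1*11^1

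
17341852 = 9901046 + 7440806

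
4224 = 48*88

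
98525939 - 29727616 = 68798323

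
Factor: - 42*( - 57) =2^1 * 3^2*7^1*19^1 = 2394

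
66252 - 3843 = 62409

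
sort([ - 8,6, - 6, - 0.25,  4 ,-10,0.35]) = [-10, - 8,-6, - 0.25,0.35, 4, 6 ] 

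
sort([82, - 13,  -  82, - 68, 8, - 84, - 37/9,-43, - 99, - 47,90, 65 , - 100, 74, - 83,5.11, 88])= [ - 100, - 99 , - 84, - 83, - 82,-68, - 47, - 43, - 13, - 37/9, 5.11,8, 65, 74,  82, 88, 90]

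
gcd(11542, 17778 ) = 2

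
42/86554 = 21/43277 = 0.00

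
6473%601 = 463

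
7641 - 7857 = -216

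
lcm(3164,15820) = 15820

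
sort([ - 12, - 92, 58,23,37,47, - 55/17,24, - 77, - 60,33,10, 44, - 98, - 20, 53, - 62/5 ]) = [-98,  -  92,- 77, - 60, - 20, - 62/5,  -  12, - 55/17,10, 23, 24, 33, 37,44,47,53,  58 ] 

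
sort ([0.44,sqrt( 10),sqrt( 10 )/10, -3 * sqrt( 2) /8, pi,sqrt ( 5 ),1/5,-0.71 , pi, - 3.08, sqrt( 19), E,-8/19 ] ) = [-3.08, - 0.71 , - 3*sqrt ( 2 )/8,  -  8/19,1/5,sqrt(10 )/10 , 0.44,sqrt (5),  E,pi, pi, sqrt( 10 ) , sqrt(19 )] 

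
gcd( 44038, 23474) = 194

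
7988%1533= 323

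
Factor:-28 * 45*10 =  - 2^3 * 3^2*5^2* 7^1 = - 12600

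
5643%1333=311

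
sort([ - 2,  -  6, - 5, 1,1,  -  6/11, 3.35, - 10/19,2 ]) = [ - 6,  -  5 , - 2,-6/11, - 10/19 , 1, 1, 2, 3.35]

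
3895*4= 15580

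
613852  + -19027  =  594825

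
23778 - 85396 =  - 61618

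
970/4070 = 97/407 = 0.24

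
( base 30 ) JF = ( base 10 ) 585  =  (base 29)K5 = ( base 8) 1111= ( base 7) 1464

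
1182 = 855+327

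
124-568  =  - 444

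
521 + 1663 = 2184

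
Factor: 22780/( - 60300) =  - 3^( - 2 )*5^ ( - 1) * 17^1 = -  17/45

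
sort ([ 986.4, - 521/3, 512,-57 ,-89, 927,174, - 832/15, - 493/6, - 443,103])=[-443,-521/3,-89,-493/6, - 57, - 832/15,103 , 174,512,927 , 986.4] 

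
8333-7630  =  703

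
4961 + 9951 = 14912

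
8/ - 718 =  - 4/359 = - 0.01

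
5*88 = 440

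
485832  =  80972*6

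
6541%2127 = 160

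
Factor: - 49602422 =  - 2^1*37^1 * 670303^1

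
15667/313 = 15667/313 = 50.05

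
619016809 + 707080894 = 1326097703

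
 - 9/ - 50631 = 3/16877  =  0.00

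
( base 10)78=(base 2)1001110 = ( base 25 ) 33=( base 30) 2i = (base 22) 3c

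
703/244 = 703/244 = 2.88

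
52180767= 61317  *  851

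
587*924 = 542388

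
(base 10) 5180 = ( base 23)9I5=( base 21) BFE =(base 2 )1010000111100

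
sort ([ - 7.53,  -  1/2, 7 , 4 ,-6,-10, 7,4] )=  [ - 10,-7.53, - 6,- 1/2,  4,4,7,7]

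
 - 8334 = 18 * ( - 463 )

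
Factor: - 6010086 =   -  2^1*3^1*61^1*16421^1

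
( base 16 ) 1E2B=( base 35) 6an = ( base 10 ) 7723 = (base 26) bb1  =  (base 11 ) 5891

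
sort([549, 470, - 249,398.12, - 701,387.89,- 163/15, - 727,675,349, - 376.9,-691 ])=[ - 727, - 701, - 691,- 376.9, - 249, - 163/15,349,387.89,398.12,470,549,  675] 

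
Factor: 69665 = 5^1 * 13933^1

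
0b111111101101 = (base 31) 47G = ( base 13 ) 1B18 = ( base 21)953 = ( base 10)4077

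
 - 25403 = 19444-44847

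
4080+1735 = 5815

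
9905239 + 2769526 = 12674765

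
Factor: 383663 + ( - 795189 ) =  - 411526 = - 2^1*205763^1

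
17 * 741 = 12597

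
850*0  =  0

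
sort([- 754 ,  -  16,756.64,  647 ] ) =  [ - 754,-16,  647,  756.64 ]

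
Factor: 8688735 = 3^3*5^1*11^1*5851^1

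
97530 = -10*( - 9753)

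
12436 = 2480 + 9956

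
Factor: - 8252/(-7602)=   4126/3801=2^1*3^( - 1)*7^( - 1)*  181^( - 1) * 2063^1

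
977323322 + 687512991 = 1664836313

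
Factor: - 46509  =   - 3^1*37^1*419^1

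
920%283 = 71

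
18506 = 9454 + 9052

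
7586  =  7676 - 90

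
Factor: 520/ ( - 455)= -8/7 = - 2^3*7^(  -  1 )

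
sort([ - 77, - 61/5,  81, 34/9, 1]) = [ - 77, - 61/5,1, 34/9, 81 ]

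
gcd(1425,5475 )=75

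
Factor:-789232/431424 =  - 461/252 = - 2^( - 2) * 3^( - 2)*7^( - 1)*461^1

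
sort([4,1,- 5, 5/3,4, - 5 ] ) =[ - 5, - 5, 1,  5/3, 4,  4 ]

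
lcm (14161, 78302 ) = 1331134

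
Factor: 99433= 17^1*5849^1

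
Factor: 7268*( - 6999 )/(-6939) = 16956244/2313=   2^2*3^( - 2 )* 23^1*79^1*257^( - 1)*  2333^1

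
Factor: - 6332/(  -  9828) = 1583/2457=3^( - 3 ) * 7^( - 1) * 13^( - 1 )*1583^1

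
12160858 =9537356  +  2623502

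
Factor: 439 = 439^1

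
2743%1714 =1029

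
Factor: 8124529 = 7^1*53^1 * 61^1*359^1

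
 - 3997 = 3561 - 7558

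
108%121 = 108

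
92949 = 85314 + 7635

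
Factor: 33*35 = 1155=3^1*5^1 * 7^1*11^1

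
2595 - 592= 2003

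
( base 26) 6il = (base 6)33013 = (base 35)3OU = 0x11C1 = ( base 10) 4545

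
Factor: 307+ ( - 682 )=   -  3^1 * 5^3 = - 375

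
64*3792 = 242688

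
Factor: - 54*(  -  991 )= 2^1*3^3*991^1 = 53514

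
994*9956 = 9896264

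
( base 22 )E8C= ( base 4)1230310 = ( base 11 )5261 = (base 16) 1B34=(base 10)6964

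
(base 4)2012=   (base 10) 134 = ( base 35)3T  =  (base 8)206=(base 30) 4e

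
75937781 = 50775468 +25162313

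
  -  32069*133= -4265177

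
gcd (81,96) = 3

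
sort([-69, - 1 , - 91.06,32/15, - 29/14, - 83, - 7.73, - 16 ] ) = [ - 91.06,-83, - 69,  -  16, - 7.73,-29/14,  -  1,32/15 ]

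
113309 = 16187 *7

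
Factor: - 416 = -2^5*13^1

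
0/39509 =0 = 0.00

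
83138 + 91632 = 174770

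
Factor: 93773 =79^1*1187^1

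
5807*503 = 2920921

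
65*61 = 3965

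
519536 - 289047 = 230489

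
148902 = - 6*(  -  24817) 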